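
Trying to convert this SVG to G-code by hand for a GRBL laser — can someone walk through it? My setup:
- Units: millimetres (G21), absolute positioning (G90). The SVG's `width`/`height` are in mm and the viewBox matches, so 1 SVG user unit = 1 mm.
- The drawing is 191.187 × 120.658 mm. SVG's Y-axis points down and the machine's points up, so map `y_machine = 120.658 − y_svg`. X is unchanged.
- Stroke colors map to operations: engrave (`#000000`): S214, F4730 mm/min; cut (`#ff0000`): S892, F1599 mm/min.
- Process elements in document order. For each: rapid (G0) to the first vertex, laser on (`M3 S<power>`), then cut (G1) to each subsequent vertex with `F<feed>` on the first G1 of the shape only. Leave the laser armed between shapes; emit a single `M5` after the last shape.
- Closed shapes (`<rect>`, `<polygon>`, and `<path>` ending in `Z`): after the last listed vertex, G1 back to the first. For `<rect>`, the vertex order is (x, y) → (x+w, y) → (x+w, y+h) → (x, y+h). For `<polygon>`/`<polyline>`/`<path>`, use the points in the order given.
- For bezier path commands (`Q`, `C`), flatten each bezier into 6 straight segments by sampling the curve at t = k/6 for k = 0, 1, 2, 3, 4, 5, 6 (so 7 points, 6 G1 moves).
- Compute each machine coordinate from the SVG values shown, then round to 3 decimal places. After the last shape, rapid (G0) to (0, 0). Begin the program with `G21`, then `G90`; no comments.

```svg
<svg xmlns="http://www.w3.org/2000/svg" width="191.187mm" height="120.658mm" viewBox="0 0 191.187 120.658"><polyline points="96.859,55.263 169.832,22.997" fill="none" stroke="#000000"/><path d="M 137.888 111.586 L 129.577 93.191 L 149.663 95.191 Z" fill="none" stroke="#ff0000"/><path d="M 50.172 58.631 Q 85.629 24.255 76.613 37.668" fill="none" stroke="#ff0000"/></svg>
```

Since the viewBox matches the mm dimensions, user units are millimetres directly. The only transform is the Y-flip y_m = 120.658 − y_svg.

Shape 1 is a line segment drawn with `<polyline>`. Its stroke #000000 means engrave at S214, F4730. After flipping Y the toolpath is (96.859,65.395) → (169.832,97.661).

Shape 2 is a regular polygon drawn with `<path>`. Its stroke #ff0000 means cut at S892, F1599. After flipping Y the toolpath is (137.888,9.072) → (129.577,27.467) → (149.663,25.467) → (137.888,9.072), returning to the start.

Shape 3 is a quadratic bezier drawn with `<path>`. Its stroke #ff0000 means cut at S892, F1599. After flipping Y the toolpath is (50.172,62.027) → (60.756,72.158) → (68.869,79.634) → (74.511,84.456) → (77.682,86.622) → (78.383,86.134) → (76.613,82.990).

G21
G90
G0 X96.859 Y65.395
M3 S214
G1 X169.832 Y97.661 F4730
G0 X137.888 Y9.072
M3 S892
G1 X129.577 Y27.467 F1599
G1 X149.663 Y25.467
G1 X137.888 Y9.072
G0 X50.172 Y62.027
M3 S892
G1 X60.756 Y72.158 F1599
G1 X68.869 Y79.634
G1 X74.511 Y84.456
G1 X77.682 Y86.622
G1 X78.383 Y86.134
G1 X76.613 Y82.990
M5
G0 X0.000 Y0.000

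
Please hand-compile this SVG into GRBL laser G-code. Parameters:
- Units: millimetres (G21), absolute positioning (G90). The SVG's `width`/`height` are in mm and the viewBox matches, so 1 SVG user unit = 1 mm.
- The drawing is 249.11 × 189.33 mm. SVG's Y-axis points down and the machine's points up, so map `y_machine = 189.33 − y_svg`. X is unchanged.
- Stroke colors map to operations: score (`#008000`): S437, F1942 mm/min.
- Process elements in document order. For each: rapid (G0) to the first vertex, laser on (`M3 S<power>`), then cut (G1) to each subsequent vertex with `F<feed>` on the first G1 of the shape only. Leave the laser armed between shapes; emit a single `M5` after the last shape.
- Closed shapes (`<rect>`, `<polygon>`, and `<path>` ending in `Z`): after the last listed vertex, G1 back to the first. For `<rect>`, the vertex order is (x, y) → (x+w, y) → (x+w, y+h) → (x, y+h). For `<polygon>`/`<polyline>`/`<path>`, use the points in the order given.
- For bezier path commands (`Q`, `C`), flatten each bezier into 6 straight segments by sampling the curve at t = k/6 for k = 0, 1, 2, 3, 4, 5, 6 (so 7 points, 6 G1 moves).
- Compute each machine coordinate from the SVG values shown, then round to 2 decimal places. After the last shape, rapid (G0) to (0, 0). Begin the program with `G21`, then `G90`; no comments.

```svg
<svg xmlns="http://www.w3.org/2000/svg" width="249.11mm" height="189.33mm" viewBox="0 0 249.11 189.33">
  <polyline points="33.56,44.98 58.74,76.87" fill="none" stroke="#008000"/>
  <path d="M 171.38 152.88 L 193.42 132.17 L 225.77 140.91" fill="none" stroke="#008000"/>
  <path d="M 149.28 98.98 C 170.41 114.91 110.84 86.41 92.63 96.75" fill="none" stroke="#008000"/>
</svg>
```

G21
G90
G0 X33.56 Y144.35
M3 S437
G1 X58.74 Y112.46 F1942
G0 X171.38 Y36.45
M3 S437
G1 X193.42 Y57.16 F1942
G1 X225.77 Y48.42
G0 X149.28 Y90.35
M3 S437
G1 X153.69 Y85.70 F1942
G1 X148.03 Y86.15
G1 X135.71 Y89.37
G1 X120.11 Y93.06
G1 X104.62 Y94.90
G1 X92.63 Y92.58
M5
G0 X0.00 Y0.00

Since the viewBox matches the mm dimensions, user units are millimetres directly. The only transform is the Y-flip y_m = 189.33 − y_svg.

Shape 1 is a line segment drawn with `<polyline>`. Its stroke #008000 means score at S437, F1942. After flipping Y the toolpath is (33.56,144.35) → (58.74,112.46).

Shape 2 is a open polyline drawn with `<path>`. Its stroke #008000 means score at S437, F1942. After flipping Y the toolpath is (171.38,36.45) → (193.42,57.16) → (225.77,48.42).

Shape 3 is a cubic bezier drawn with `<path>`. Its stroke #008000 means score at S437, F1942. After flipping Y the toolpath is (149.28,90.35) → (153.69,85.70) → (148.03,86.15) → (135.71,89.37) → (120.11,93.06) → (104.62,94.90) → (92.63,92.58).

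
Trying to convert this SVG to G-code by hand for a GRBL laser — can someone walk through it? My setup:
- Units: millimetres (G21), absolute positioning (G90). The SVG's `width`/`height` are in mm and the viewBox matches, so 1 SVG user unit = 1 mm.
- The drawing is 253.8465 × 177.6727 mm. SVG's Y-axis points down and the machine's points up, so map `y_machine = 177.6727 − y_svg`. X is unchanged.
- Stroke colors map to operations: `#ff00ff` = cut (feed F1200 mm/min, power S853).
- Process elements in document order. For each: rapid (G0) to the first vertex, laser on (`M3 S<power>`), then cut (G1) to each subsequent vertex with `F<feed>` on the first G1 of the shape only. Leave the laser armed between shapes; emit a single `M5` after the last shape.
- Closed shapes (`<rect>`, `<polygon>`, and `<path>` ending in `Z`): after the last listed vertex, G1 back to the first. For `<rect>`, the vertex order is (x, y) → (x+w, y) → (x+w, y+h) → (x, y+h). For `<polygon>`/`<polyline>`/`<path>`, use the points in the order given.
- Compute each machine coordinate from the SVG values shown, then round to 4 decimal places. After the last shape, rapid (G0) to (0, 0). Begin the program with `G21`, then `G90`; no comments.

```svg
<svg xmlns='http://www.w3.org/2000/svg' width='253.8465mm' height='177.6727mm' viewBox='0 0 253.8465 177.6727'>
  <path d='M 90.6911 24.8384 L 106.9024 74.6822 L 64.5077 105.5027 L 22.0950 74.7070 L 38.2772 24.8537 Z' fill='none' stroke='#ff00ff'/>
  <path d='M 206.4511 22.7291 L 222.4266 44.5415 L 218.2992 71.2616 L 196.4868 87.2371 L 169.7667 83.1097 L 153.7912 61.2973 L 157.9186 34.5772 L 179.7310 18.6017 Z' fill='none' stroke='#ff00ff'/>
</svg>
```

1 u = 1 mm; y_m = 177.6727 − y.

[1] `<path>` regular polygon, #ff00ff→cut S853 F1200: (90.6911,152.8343) → (106.9024,102.9905) → (64.5077,72.1700) → (22.0950,102.9657) → (38.2772,152.8190) → (90.6911,152.8343) (closed)

[2] `<path>` regular polygon, #ff00ff→cut S853 F1200: (206.4511,154.9436) → (222.4266,133.1312) → (218.2992,106.4111) → (196.4868,90.4356) → (169.7667,94.5630) → (153.7912,116.3754) → (157.9186,143.0955) → (179.7310,159.0710) → (206.4511,154.9436) (closed)

G21
G90
G0 X90.6911 Y152.8343
M3 S853
G1 X106.9024 Y102.9905 F1200
G1 X64.5077 Y72.1700
G1 X22.0950 Y102.9657
G1 X38.2772 Y152.8190
G1 X90.6911 Y152.8343
G0 X206.4511 Y154.9436
M3 S853
G1 X222.4266 Y133.1312 F1200
G1 X218.2992 Y106.4111
G1 X196.4868 Y90.4356
G1 X169.7667 Y94.5630
G1 X153.7912 Y116.3754
G1 X157.9186 Y143.0955
G1 X179.7310 Y159.0710
G1 X206.4511 Y154.9436
M5
G0 X0.0000 Y0.0000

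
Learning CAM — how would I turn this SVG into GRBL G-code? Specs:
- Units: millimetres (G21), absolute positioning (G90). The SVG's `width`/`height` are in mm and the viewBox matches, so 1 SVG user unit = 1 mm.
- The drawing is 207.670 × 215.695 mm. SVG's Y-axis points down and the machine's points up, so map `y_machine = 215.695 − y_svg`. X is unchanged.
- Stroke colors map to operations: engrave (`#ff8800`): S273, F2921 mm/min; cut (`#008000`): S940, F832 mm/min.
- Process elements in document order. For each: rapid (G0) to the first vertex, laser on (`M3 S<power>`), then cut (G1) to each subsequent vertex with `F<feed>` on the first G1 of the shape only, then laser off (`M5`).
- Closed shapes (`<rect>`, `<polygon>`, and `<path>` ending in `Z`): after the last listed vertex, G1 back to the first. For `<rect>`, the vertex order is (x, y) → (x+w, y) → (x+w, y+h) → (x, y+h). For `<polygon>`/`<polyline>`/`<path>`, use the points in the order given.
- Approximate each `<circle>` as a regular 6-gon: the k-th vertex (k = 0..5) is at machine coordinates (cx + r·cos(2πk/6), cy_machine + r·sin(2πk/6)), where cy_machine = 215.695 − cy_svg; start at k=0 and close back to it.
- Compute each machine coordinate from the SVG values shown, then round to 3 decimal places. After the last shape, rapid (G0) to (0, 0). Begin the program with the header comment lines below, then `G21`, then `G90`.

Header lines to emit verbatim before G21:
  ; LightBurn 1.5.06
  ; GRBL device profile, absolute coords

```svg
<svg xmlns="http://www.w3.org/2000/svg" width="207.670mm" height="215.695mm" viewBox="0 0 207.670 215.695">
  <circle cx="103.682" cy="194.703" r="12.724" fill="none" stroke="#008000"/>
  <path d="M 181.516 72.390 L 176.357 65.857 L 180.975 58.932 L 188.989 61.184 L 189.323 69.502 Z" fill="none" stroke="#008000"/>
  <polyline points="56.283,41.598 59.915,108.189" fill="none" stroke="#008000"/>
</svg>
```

Since the viewBox matches the mm dimensions, user units are millimetres directly. The only transform is the Y-flip y_m = 215.695 − y_svg.

Shape 1 is a circle drawn with `<circle>`. Its stroke #008000 means cut at S940, F832. After flipping Y the toolpath is (116.406,20.992) → (110.044,32.011) → (97.320,32.011) → (90.958,20.992) → (97.320,9.973) → (110.044,9.973) → (116.406,20.992), returning to the start.

Shape 2 is a regular polygon drawn with `<path>`. Its stroke #008000 means cut at S940, F832. After flipping Y the toolpath is (181.516,143.305) → (176.357,149.838) → (180.975,156.763) → (188.989,154.511) → (189.323,146.193) → (181.516,143.305), returning to the start.

Shape 3 is a line segment drawn with `<polyline>`. Its stroke #008000 means cut at S940, F832. After flipping Y the toolpath is (56.283,174.097) → (59.915,107.506).

; LightBurn 1.5.06
; GRBL device profile, absolute coords
G21
G90
G0 X116.406 Y20.992
M3 S940
G1 X110.044 Y32.011 F832
G1 X97.320 Y32.011
G1 X90.958 Y20.992
G1 X97.320 Y9.973
G1 X110.044 Y9.973
G1 X116.406 Y20.992
M5
G0 X181.516 Y143.305
M3 S940
G1 X176.357 Y149.838 F832
G1 X180.975 Y156.763
G1 X188.989 Y154.511
G1 X189.323 Y146.193
G1 X181.516 Y143.305
M5
G0 X56.283 Y174.097
M3 S940
G1 X59.915 Y107.506 F832
M5
G0 X0.000 Y0.000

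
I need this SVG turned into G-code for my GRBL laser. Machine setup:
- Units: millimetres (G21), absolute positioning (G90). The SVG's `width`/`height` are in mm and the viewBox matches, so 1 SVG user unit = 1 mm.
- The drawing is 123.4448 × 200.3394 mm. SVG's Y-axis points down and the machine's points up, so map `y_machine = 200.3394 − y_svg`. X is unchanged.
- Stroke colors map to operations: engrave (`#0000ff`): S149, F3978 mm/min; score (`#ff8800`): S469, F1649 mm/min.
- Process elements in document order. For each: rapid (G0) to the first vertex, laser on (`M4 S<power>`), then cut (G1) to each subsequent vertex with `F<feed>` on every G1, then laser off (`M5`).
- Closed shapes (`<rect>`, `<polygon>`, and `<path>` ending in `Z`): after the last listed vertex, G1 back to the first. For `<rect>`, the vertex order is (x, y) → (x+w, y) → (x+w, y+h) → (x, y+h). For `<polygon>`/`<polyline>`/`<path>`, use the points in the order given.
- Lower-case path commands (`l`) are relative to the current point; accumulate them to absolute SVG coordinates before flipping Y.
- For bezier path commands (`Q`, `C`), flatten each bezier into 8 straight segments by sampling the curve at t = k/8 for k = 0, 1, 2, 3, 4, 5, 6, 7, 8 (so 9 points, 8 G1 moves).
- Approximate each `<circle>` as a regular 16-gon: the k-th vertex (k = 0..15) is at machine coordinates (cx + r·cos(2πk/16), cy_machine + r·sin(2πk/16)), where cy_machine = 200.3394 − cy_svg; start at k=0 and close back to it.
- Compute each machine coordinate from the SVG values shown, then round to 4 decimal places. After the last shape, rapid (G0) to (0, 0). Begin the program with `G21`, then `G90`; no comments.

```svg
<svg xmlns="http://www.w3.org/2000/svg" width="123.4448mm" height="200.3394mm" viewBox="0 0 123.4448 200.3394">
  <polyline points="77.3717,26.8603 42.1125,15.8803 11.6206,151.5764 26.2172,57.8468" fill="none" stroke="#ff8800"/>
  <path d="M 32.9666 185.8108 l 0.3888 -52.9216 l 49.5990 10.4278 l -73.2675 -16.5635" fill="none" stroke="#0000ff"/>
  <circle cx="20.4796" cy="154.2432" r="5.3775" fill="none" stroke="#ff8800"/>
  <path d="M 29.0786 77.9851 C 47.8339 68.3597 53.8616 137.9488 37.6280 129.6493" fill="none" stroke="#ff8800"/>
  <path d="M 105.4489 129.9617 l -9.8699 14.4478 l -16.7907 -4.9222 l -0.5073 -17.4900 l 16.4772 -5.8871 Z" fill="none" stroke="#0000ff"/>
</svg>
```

Since the viewBox matches the mm dimensions, user units are millimetres directly. The only transform is the Y-flip y_m = 200.3394 − y_svg.

Shape 1 is a open polyline drawn with `<polyline>`. Its stroke #ff8800 means score at S469, F1649. After flipping Y the toolpath is (77.3717,173.4791) → (42.1125,184.4591) → (11.6206,48.7630) → (26.2172,142.4926).

Shape 2 is a open polyline drawn with `<path>`. Its stroke #0000ff means engrave at S149, F3978. After flipping Y the toolpath is (32.9666,14.5286) → (33.3554,67.4502) → (82.9544,57.0224) → (9.6869,73.5859).

Shape 3 is a circle drawn with `<circle>`. Its stroke #ff8800 means score at S469, F1649. After flipping Y the toolpath is (25.8571,46.0962) → (25.4478,48.1541) → (24.2821,49.8987) → (22.5375,51.0644) → (20.4796,51.4737) → (18.4217,51.0644) → (16.6771,49.8987) → (15.5114,48.1541) → (15.1021,46.0962) → (15.5114,44.0383) → (16.6771,42.2937) → (18.4217,41.1280) → (20.4796,40.7187) → (22.5375,41.1280) → (24.2821,42.2937) → (25.4478,44.0383) → (25.8571,46.0962), returning to the start.

Shape 4 is a cubic bezier drawn with `<path>`. Its stroke #ff8800 means score at S469, F1649. After flipping Y the toolpath is (29.0786,122.3543) → (35.4966,122.5575) → (40.6097,117.1754) → (44.3061,108.0490) → (46.4741,97.0194) → (47.0021,85.9277) → (45.7782,76.6149) → (42.6907,70.9220) → (37.6280,70.6901).

Shape 5 is a regular polygon drawn with `<path>`. Its stroke #0000ff means engrave at S149, F3978. After flipping Y the toolpath is (105.4489,70.3777) → (95.5790,55.9299) → (78.7883,60.8521) → (78.2810,78.3421) → (94.7582,84.2292) → (105.4489,70.3777), returning to the start.

G21
G90
G0 X77.3717 Y173.4791
M4 S469
G1 X42.1125 Y184.4591 F1649
G1 X11.6206 Y48.7630 F1649
G1 X26.2172 Y142.4926 F1649
M5
G0 X32.9666 Y14.5286
M4 S149
G1 X33.3554 Y67.4502 F3978
G1 X82.9544 Y57.0224 F3978
G1 X9.6869 Y73.5859 F3978
M5
G0 X25.8571 Y46.0962
M4 S469
G1 X25.4478 Y48.1541 F1649
G1 X24.2821 Y49.8987 F1649
G1 X22.5375 Y51.0644 F1649
G1 X20.4796 Y51.4737 F1649
G1 X18.4217 Y51.0644 F1649
G1 X16.6771 Y49.8987 F1649
G1 X15.5114 Y48.1541 F1649
G1 X15.1021 Y46.0962 F1649
G1 X15.5114 Y44.0383 F1649
G1 X16.6771 Y42.2937 F1649
G1 X18.4217 Y41.1280 F1649
G1 X20.4796 Y40.7187 F1649
G1 X22.5375 Y41.1280 F1649
G1 X24.2821 Y42.2937 F1649
G1 X25.4478 Y44.0383 F1649
G1 X25.8571 Y46.0962 F1649
M5
G0 X29.0786 Y122.3543
M4 S469
G1 X35.4966 Y122.5575 F1649
G1 X40.6097 Y117.1754 F1649
G1 X44.3061 Y108.0490 F1649
G1 X46.4741 Y97.0194 F1649
G1 X47.0021 Y85.9277 F1649
G1 X45.7782 Y76.6149 F1649
G1 X42.6907 Y70.9220 F1649
G1 X37.6280 Y70.6901 F1649
M5
G0 X105.4489 Y70.3777
M4 S149
G1 X95.5790 Y55.9299 F3978
G1 X78.7883 Y60.8521 F3978
G1 X78.2810 Y78.3421 F3978
G1 X94.7582 Y84.2292 F3978
G1 X105.4489 Y70.3777 F3978
M5
G0 X0.0000 Y0.0000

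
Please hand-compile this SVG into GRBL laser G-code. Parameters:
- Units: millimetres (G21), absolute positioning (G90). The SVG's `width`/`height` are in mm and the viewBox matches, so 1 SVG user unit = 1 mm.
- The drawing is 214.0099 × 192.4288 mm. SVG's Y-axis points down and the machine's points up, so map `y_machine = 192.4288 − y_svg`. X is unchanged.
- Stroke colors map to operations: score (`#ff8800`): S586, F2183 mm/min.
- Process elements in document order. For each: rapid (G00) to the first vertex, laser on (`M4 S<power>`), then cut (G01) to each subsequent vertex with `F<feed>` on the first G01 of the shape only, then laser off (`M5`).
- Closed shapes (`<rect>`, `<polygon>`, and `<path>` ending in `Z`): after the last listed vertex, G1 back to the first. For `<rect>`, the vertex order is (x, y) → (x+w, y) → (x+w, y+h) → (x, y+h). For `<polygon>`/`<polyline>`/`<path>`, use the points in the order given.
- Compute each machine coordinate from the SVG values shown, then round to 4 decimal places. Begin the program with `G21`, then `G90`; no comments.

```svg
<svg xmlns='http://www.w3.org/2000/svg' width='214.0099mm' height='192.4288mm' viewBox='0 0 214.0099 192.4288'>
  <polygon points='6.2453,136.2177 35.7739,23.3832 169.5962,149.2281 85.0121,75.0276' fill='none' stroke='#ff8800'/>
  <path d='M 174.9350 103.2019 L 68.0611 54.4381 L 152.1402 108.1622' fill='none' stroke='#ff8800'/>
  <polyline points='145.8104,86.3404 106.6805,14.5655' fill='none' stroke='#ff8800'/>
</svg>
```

G21
G90
G00 X6.2453 Y56.2111
M4 S586
G01 X35.7739 Y169.0456 F2183
G01 X169.5962 Y43.2007
G01 X85.0121 Y117.4012
G01 X6.2453 Y56.2111
M5
G00 X174.9350 Y89.2269
M4 S586
G01 X68.0611 Y137.9907 F2183
G01 X152.1402 Y84.2666
M5
G00 X145.8104 Y106.0884
M4 S586
G01 X106.6805 Y177.8633 F2183
M5

viewBox `0 0 214.0099 192.4288` with mm width/height → 1 unit = 1 mm. Flip: y_m = 192.4288 − y_svg.

**Shape 1** — `<polygon>` closed polygon, stroke `#ff8800` → score (S586, F2183). Machine vertices: (6.2453,56.2111) → (35.7739,169.0456) → (169.5962,43.2007) → (85.0121,117.4012) → (6.2453,56.2111). Closed: final G1 returns to the first vertex.

**Shape 2** — `<path>` open polyline, stroke `#ff8800` → score (S586, F2183). Machine vertices: (174.9350,89.2269) → (68.0611,137.9907) → (152.1402,84.2666). Open path.

**Shape 3** — `<polyline>` line segment, stroke `#ff8800` → score (S586, F2183). Machine vertices: (145.8104,106.0884) → (106.6805,177.8633). Open path.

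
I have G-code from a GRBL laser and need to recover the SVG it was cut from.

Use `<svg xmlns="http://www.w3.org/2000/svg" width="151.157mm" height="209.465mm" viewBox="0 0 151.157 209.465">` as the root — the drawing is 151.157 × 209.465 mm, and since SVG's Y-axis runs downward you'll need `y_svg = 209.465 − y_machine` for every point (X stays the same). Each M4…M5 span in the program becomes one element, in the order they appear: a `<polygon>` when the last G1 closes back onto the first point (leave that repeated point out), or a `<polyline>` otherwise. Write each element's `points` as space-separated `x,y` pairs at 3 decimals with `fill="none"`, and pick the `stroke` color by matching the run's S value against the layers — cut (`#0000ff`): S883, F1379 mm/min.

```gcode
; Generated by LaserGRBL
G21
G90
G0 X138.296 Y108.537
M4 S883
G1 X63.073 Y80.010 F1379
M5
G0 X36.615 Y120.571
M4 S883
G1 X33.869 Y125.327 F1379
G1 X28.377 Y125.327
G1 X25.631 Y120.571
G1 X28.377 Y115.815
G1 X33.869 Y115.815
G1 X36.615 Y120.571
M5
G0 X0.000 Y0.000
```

<svg xmlns="http://www.w3.org/2000/svg" width="151.157mm" height="209.465mm" viewBox="0 0 151.157 209.465">
  <polyline points="138.296,100.928 63.073,129.455" fill="none" stroke="#0000ff"/>
  <polygon points="36.615,88.894 33.869,84.138 28.377,84.138 25.631,88.894 28.377,93.650 33.869,93.650" fill="none" stroke="#0000ff"/>
</svg>

y_svg = 209.465 − y_m. Every run uses S883, so all elements get stroke `#0000ff` (cut).

[1] open run; points: 138.296,100.928 63.073,129.455

[2] closed run; points: 36.615,88.894 33.869,84.138 28.377,84.138 25.631,88.894 28.377,93.650 33.869,93.650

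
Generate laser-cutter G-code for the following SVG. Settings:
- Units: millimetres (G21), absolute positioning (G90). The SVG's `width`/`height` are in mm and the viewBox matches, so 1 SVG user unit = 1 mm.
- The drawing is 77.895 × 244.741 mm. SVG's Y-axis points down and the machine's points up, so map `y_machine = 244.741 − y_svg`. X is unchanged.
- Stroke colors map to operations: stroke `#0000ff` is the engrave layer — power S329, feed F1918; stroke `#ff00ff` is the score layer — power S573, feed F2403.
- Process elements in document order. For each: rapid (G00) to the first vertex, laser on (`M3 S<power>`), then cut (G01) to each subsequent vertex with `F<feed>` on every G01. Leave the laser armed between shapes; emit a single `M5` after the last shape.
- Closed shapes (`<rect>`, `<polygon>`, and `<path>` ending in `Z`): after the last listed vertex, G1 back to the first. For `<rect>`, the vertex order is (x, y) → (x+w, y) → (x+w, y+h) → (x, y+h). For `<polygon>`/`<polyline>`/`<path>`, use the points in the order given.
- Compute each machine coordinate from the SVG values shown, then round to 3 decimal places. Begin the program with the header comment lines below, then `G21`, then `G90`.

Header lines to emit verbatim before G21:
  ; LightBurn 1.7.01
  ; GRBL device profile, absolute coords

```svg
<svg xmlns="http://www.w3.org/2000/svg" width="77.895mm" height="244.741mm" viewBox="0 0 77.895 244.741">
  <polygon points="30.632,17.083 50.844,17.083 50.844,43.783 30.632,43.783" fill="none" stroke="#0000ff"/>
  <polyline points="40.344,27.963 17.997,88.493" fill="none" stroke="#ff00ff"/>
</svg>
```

1 u = 1 mm; y_m = 244.741 − y.

[1] `<polygon>` rectangle, #0000ff→engrave S329 F1918: (30.632,227.658) → (50.844,227.658) → (50.844,200.958) → (30.632,200.958) → (30.632,227.658) (closed)

[2] `<polyline>` line segment, #ff00ff→score S573 F2403: (40.344,216.778) → (17.997,156.248)

; LightBurn 1.7.01
; GRBL device profile, absolute coords
G21
G90
G00 X30.632 Y227.658
M3 S329
G01 X50.844 Y227.658 F1918
G01 X50.844 Y200.958 F1918
G01 X30.632 Y200.958 F1918
G01 X30.632 Y227.658 F1918
G00 X40.344 Y216.778
M3 S573
G01 X17.997 Y156.248 F2403
M5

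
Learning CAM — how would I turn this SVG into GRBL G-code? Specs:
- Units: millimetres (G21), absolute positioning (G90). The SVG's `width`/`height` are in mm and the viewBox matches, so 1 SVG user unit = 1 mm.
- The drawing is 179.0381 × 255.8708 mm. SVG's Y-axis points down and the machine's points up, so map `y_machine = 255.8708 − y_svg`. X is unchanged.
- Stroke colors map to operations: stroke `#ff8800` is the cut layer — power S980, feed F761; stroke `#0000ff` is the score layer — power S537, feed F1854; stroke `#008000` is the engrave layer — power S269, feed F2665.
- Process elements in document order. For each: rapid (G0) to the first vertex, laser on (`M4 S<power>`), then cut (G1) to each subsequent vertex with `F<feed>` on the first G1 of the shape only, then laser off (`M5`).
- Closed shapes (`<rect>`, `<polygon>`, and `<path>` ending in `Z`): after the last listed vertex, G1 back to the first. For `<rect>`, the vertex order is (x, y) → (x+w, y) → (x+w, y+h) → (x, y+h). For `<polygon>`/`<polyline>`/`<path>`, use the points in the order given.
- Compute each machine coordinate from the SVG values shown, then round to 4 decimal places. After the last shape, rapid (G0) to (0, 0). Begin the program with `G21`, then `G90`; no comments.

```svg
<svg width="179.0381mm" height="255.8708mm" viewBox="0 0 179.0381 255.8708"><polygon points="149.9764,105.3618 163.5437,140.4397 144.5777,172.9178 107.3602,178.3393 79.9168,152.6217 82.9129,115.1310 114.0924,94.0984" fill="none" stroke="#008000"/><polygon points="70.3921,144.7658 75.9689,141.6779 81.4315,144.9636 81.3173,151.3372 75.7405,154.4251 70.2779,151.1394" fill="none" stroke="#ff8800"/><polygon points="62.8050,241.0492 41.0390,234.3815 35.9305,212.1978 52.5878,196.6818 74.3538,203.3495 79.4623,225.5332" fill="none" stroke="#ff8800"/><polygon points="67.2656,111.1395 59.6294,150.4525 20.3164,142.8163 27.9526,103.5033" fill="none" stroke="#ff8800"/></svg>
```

Since the viewBox matches the mm dimensions, user units are millimetres directly. The only transform is the Y-flip y_m = 255.8708 − y_svg.

Shape 1 is a regular polygon drawn with `<polygon>`. Its stroke #008000 means engrave at S269, F2665. After flipping Y the toolpath is (149.9764,150.5090) → (163.5437,115.4311) → (144.5777,82.9530) → (107.3602,77.5315) → (79.9168,103.2491) → (82.9129,140.7398) → (114.0924,161.7724) → (149.9764,150.5090), returning to the start.

Shape 2 is a regular polygon drawn with `<polygon>`. Its stroke #ff8800 means cut at S980, F761. After flipping Y the toolpath is (70.3921,111.1050) → (75.9689,114.1929) → (81.4315,110.9072) → (81.3173,104.5336) → (75.7405,101.4457) → (70.2779,104.7314) → (70.3921,111.1050), returning to the start.

Shape 3 is a regular polygon drawn with `<polygon>`. Its stroke #ff8800 means cut at S980, F761. After flipping Y the toolpath is (62.8050,14.8216) → (41.0390,21.4893) → (35.9305,43.6730) → (52.5878,59.1890) → (74.3538,52.5213) → (79.4623,30.3376) → (62.8050,14.8216), returning to the start.

Shape 4 is a regular polygon drawn with `<polygon>`. Its stroke #ff8800 means cut at S980, F761. After flipping Y the toolpath is (67.2656,144.7313) → (59.6294,105.4183) → (20.3164,113.0545) → (27.9526,152.3675) → (67.2656,144.7313), returning to the start.

G21
G90
G0 X149.9764 Y150.5090
M4 S269
G1 X163.5437 Y115.4311 F2665
G1 X144.5777 Y82.9530
G1 X107.3602 Y77.5315
G1 X79.9168 Y103.2491
G1 X82.9129 Y140.7398
G1 X114.0924 Y161.7724
G1 X149.9764 Y150.5090
M5
G0 X70.3921 Y111.1050
M4 S980
G1 X75.9689 Y114.1929 F761
G1 X81.4315 Y110.9072
G1 X81.3173 Y104.5336
G1 X75.7405 Y101.4457
G1 X70.2779 Y104.7314
G1 X70.3921 Y111.1050
M5
G0 X62.8050 Y14.8216
M4 S980
G1 X41.0390 Y21.4893 F761
G1 X35.9305 Y43.6730
G1 X52.5878 Y59.1890
G1 X74.3538 Y52.5213
G1 X79.4623 Y30.3376
G1 X62.8050 Y14.8216
M5
G0 X67.2656 Y144.7313
M4 S980
G1 X59.6294 Y105.4183 F761
G1 X20.3164 Y113.0545
G1 X27.9526 Y152.3675
G1 X67.2656 Y144.7313
M5
G0 X0.0000 Y0.0000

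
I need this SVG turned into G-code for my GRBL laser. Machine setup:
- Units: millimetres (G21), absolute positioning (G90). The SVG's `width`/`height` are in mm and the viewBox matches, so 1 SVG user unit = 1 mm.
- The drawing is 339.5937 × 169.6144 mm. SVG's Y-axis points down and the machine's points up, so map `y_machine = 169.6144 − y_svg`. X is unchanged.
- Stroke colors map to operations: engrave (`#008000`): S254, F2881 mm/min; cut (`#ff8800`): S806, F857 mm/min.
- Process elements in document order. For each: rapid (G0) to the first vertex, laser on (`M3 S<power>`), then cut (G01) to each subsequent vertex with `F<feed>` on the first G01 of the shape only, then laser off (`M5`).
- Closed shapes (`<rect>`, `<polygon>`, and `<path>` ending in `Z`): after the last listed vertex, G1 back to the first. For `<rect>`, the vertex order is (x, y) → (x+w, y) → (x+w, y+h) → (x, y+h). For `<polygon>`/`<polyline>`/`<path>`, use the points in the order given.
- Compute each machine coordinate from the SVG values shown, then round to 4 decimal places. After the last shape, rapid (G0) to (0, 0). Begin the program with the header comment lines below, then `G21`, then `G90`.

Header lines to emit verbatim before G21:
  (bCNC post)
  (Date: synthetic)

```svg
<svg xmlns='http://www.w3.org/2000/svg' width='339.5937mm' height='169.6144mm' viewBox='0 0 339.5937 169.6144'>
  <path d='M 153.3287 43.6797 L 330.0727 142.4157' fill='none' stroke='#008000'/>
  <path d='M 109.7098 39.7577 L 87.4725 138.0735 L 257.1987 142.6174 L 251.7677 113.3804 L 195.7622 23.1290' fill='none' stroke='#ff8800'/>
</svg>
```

1 u = 1 mm; y_m = 169.6144 − y.

[1] `<path>` line segment, #008000→engrave S254 F2881: (153.3287,125.9347) → (330.0727,27.1987)

[2] `<path>` open polyline, #ff8800→cut S806 F857: (109.7098,129.8567) → (87.4725,31.5409) → (257.1987,26.9970) → (251.7677,56.2340) → (195.7622,146.4854)

(bCNC post)
(Date: synthetic)
G21
G90
G0 X153.3287 Y125.9347
M3 S254
G01 X330.0727 Y27.1987 F2881
M5
G0 X109.7098 Y129.8567
M3 S806
G01 X87.4725 Y31.5409 F857
G01 X257.1987 Y26.9970
G01 X251.7677 Y56.2340
G01 X195.7622 Y146.4854
M5
G0 X0.0000 Y0.0000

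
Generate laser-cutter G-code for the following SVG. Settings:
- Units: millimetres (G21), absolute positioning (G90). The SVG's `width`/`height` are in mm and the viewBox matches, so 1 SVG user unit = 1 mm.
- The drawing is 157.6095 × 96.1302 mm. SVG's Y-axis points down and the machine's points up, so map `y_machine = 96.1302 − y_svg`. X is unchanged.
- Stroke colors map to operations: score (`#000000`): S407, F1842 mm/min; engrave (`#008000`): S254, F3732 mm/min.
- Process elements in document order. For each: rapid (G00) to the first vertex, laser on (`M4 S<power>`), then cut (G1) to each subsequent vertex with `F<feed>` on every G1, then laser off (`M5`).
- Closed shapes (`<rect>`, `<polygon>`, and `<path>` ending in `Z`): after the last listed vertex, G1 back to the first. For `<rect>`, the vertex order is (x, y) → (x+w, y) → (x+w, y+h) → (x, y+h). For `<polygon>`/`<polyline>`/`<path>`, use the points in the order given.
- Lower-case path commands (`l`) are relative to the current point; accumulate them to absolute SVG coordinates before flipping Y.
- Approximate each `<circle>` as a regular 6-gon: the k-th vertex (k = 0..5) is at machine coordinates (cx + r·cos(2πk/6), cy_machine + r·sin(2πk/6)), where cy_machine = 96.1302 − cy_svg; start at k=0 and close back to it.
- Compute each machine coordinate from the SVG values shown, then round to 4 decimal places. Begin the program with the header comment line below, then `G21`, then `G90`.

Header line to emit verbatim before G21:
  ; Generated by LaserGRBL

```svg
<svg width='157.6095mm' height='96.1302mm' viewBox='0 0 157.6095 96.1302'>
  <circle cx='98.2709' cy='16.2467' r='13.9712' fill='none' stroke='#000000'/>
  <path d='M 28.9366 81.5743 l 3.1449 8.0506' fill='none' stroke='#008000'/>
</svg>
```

Since the viewBox matches the mm dimensions, user units are millimetres directly. The only transform is the Y-flip y_m = 96.1302 − y_svg.

Shape 1 is a circle drawn with `<circle>`. Its stroke #000000 means score at S407, F1842. After flipping Y the toolpath is (112.2421,79.8835) → (105.2565,91.9829) → (91.2853,91.9829) → (84.2997,79.8835) → (91.2853,67.7841) → (105.2565,67.7841) → (112.2421,79.8835), returning to the start.

Shape 2 is a line segment drawn with `<path>`. Its stroke #008000 means engrave at S254, F3732. After flipping Y the toolpath is (28.9366,14.5559) → (32.0815,6.5053).

; Generated by LaserGRBL
G21
G90
G00 X112.2421 Y79.8835
M4 S407
G1 X105.2565 Y91.9829 F1842
G1 X91.2853 Y91.9829 F1842
G1 X84.2997 Y79.8835 F1842
G1 X91.2853 Y67.7841 F1842
G1 X105.2565 Y67.7841 F1842
G1 X112.2421 Y79.8835 F1842
M5
G00 X28.9366 Y14.5559
M4 S254
G1 X32.0815 Y6.5053 F3732
M5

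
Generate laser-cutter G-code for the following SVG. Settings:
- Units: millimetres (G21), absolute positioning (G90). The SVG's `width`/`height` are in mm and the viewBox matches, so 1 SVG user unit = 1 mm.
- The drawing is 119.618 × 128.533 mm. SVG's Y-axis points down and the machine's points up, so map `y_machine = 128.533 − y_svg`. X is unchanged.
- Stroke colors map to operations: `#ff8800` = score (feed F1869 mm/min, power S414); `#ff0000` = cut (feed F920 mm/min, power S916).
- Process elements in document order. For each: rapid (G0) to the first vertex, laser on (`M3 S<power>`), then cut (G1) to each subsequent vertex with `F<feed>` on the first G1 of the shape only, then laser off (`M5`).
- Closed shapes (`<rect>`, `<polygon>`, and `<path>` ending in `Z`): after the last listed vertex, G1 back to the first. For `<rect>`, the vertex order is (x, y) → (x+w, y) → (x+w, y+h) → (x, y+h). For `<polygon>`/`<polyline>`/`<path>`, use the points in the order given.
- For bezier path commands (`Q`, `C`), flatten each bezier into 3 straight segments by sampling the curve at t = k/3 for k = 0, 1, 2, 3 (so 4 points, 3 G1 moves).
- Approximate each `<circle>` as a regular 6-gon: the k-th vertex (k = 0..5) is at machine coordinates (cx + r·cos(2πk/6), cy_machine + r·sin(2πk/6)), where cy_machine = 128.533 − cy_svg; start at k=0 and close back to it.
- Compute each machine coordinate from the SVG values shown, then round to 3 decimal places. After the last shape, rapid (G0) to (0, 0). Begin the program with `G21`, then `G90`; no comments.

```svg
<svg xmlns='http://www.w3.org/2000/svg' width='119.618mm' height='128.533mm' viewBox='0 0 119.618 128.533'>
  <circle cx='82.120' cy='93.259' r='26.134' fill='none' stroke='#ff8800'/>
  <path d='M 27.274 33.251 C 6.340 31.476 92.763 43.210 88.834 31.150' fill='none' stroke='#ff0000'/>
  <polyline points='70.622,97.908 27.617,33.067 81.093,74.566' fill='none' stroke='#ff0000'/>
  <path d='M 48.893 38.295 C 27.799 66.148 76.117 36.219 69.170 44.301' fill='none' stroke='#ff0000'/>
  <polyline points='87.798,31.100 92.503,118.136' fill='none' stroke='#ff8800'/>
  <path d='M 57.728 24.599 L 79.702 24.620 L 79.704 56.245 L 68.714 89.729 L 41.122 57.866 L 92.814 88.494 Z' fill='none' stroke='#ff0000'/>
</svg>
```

Since the viewBox matches the mm dimensions, user units are millimetres directly. The only transform is the Y-flip y_m = 128.533 − y_svg.

Shape 1 is a circle drawn with `<circle>`. Its stroke #ff8800 means score at S414, F1869. After flipping Y the toolpath is (108.254,35.274) → (95.187,57.907) → (69.053,57.907) → (55.986,35.274) → (69.053,12.641) → (95.187,12.641) → (108.254,35.274), returning to the start.

Shape 2 is a cubic bezier drawn with `<path>`. Its stroke #ff0000 means cut at S916, F920. After flipping Y the toolpath is (27.274,95.282) → (34.803,93.936) → (69.968,91.873) → (88.834,97.383).

Shape 3 is a open polyline drawn with `<polyline>`. Its stroke #ff0000 means cut at S916, F920. After flipping Y the toolpath is (70.622,30.625) → (27.617,95.466) → (81.093,53.967).

Shape 4 is a cubic bezier drawn with `<path>`. Its stroke #ff0000 means cut at S916, F920. After flipping Y the toolpath is (48.893,90.238) → (46.319,78.098) → (62.313,83.192) → (69.170,84.232).

Shape 5 is a line segment drawn with `<polyline>`. Its stroke #ff8800 means score at S414, F1869. After flipping Y the toolpath is (87.798,97.433) → (92.503,10.397).

Shape 6 is a closed polygon drawn with `<path>`. Its stroke #ff0000 means cut at S916, F920. After flipping Y the toolpath is (57.728,103.934) → (79.702,103.913) → (79.704,72.288) → (68.714,38.804) → (41.122,70.667) → (92.814,40.039) → (57.728,103.934), returning to the start.

G21
G90
G0 X108.254 Y35.274
M3 S414
G1 X95.187 Y57.907 F1869
G1 X69.053 Y57.907
G1 X55.986 Y35.274
G1 X69.053 Y12.641
G1 X95.187 Y12.641
G1 X108.254 Y35.274
M5
G0 X27.274 Y95.282
M3 S916
G1 X34.803 Y93.936 F920
G1 X69.968 Y91.873
G1 X88.834 Y97.383
M5
G0 X70.622 Y30.625
M3 S916
G1 X27.617 Y95.466 F920
G1 X81.093 Y53.967
M5
G0 X48.893 Y90.238
M3 S916
G1 X46.319 Y78.098 F920
G1 X62.313 Y83.192
G1 X69.170 Y84.232
M5
G0 X87.798 Y97.433
M3 S414
G1 X92.503 Y10.397 F1869
M5
G0 X57.728 Y103.934
M3 S916
G1 X79.702 Y103.913 F920
G1 X79.704 Y72.288
G1 X68.714 Y38.804
G1 X41.122 Y70.667
G1 X92.814 Y40.039
G1 X57.728 Y103.934
M5
G0 X0.000 Y0.000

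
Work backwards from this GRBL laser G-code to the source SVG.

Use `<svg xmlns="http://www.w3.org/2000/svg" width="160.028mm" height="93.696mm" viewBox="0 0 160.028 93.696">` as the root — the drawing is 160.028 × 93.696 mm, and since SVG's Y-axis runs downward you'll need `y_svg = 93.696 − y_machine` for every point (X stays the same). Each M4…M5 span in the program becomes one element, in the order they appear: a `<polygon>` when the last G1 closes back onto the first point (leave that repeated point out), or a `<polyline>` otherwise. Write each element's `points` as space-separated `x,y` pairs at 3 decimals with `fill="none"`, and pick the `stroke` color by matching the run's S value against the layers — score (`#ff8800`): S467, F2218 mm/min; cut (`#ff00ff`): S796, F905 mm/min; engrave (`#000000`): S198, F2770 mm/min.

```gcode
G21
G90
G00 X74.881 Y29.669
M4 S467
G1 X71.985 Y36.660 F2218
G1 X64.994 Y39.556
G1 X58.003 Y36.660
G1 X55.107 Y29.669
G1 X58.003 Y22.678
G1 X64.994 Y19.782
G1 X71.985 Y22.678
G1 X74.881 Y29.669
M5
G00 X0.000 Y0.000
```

<svg xmlns="http://www.w3.org/2000/svg" width="160.028mm" height="93.696mm" viewBox="0 0 160.028 93.696">
  <polygon points="74.881,64.027 71.985,57.036 64.994,54.140 58.003,57.036 55.107,64.027 58.003,71.018 64.994,73.914 71.985,71.018" fill="none" stroke="#ff8800"/>
</svg>

Each laser-on run becomes one SVG element. Flip Y back into SVG space with y_svg = 93.696 − y_machine. Every run uses S467, so all elements get stroke `#ff8800` (score).

Run 1: The run returns to its start, so emit a `<polygon>` with points (Y-flipped): 74.881,64.027 71.985,57.036 64.994,54.140 58.003,57.036 55.107,64.027 58.003,71.018 64.994,73.914 71.985,71.018.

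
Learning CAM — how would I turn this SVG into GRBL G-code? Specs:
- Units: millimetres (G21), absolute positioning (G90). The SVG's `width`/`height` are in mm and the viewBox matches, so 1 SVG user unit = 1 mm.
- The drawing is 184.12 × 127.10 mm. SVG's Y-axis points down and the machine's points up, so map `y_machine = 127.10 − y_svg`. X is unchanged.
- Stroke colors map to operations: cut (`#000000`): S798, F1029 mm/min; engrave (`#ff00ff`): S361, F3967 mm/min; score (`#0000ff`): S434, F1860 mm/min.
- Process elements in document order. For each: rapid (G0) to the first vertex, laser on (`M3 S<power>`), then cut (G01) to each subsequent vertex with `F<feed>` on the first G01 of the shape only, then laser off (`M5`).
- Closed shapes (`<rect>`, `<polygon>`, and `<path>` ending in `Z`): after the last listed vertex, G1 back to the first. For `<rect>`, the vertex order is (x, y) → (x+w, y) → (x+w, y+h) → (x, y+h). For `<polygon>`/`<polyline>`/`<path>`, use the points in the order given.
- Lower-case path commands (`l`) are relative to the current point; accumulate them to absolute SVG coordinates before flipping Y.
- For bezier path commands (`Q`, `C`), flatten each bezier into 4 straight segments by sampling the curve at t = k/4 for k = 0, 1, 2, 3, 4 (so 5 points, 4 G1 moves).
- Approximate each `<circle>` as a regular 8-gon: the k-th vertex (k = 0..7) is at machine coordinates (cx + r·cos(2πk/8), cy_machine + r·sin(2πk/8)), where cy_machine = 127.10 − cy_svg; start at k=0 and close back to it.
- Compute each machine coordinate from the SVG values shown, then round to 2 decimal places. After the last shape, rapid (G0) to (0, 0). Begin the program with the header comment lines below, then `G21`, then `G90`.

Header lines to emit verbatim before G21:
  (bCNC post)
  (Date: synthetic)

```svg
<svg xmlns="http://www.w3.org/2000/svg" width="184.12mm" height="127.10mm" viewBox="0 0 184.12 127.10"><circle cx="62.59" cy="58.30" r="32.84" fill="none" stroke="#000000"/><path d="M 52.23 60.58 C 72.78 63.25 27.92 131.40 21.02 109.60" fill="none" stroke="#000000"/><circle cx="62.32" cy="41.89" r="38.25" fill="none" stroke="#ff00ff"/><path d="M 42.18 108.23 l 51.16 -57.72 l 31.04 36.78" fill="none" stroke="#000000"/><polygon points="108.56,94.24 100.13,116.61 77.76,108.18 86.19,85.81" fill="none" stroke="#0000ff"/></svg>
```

1 u = 1 mm; y_m = 127.10 − y.

[1] `<circle>` circle, #000000→cut S798 F1029: (95.43,68.80) → (85.81,92.02) → (62.59,101.64) → (39.37,92.02) → (29.75,68.80) → (39.37,45.58) → (62.59,35.96) → (85.81,45.58) → (95.43,68.80) (closed)

[2] `<path>` cubic bezier, #000000→cut S798 F1029: (52.23,66.52) → (56.99,54.67) → (46.92,32.83) → (31.70,15.59) → (21.02,17.50)

[3] `<circle>` circle, #ff00ff→engrave S361 F3967: (100.57,85.21) → (89.37,112.26) → (62.32,123.46) → (35.27,112.26) → (24.07,85.21) → (35.27,58.16) → (62.32,46.96) → (89.37,58.16) → (100.57,85.21) (closed)

[4] `<path>` open polyline, #000000→cut S798 F1029: (42.18,18.87) → (93.34,76.59) → (124.38,39.81)

[5] `<polygon>` regular polygon, #0000ff→score S434 F1860: (108.56,32.86) → (100.13,10.49) → (77.76,18.92) → (86.19,41.29) → (108.56,32.86) (closed)

(bCNC post)
(Date: synthetic)
G21
G90
G0 X95.43 Y68.80
M3 S798
G01 X85.81 Y92.02 F1029
G01 X62.59 Y101.64
G01 X39.37 Y92.02
G01 X29.75 Y68.80
G01 X39.37 Y45.58
G01 X62.59 Y35.96
G01 X85.81 Y45.58
G01 X95.43 Y68.80
M5
G0 X52.23 Y66.52
M3 S798
G01 X56.99 Y54.67 F1029
G01 X46.92 Y32.83
G01 X31.70 Y15.59
G01 X21.02 Y17.50
M5
G0 X100.57 Y85.21
M3 S361
G01 X89.37 Y112.26 F3967
G01 X62.32 Y123.46
G01 X35.27 Y112.26
G01 X24.07 Y85.21
G01 X35.27 Y58.16
G01 X62.32 Y46.96
G01 X89.37 Y58.16
G01 X100.57 Y85.21
M5
G0 X42.18 Y18.87
M3 S798
G01 X93.34 Y76.59 F1029
G01 X124.38 Y39.81
M5
G0 X108.56 Y32.86
M3 S434
G01 X100.13 Y10.49 F1860
G01 X77.76 Y18.92
G01 X86.19 Y41.29
G01 X108.56 Y32.86
M5
G0 X0.00 Y0.00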